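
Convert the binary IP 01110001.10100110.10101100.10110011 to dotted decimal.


01110001 = 113
10100110 = 166
10101100 = 172
10110011 = 179
IP: 113.166.172.179


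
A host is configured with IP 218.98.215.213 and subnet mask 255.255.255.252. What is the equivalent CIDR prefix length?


Binary: 11111111.11111111.11111111.11111100
Count leading 1s
Prefix: /30


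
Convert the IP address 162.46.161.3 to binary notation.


162 = 10100010
46 = 00101110
161 = 10100001
3 = 00000011
Binary: 10100010.00101110.10100001.00000011


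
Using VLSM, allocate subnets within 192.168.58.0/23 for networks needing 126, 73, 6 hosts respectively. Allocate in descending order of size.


126 hosts -> /25 (126 usable): 192.168.58.0/25
73 hosts -> /25 (126 usable): 192.168.58.128/25
6 hosts -> /29 (6 usable): 192.168.59.0/29
Allocation: 192.168.58.0/25 (126 hosts, 126 usable); 192.168.58.128/25 (73 hosts, 126 usable); 192.168.59.0/29 (6 hosts, 6 usable)


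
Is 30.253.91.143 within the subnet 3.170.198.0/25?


Subnet network: 3.170.198.0
Test IP AND mask: 30.253.91.128
No, 30.253.91.143 is not in 3.170.198.0/25


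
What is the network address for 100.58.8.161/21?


IP:   01100100.00111010.00001000.10100001
Mask: 11111111.11111111.11111000.00000000
AND operation:
Net:  01100100.00111010.00001000.00000000
Network: 100.58.8.0/21


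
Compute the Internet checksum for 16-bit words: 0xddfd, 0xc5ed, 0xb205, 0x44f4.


Sum all words (with carry folding):
+ 0xddfd = 0xddfd
+ 0xc5ed = 0xa3eb
+ 0xb205 = 0x55f1
+ 0x44f4 = 0x9ae5
One's complement: ~0x9ae5
Checksum = 0x651a


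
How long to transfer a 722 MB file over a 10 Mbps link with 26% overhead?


Effective throughput = 10 * (1 - 26/100) = 7.4 Mbps
File size in Mb = 722 * 8 = 5776 Mb
Time = 5776 / 7.4
Time = 780.5405 seconds


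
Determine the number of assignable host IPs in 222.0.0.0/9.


Host bits = 32 - 9 = 23
Total addresses = 2^23 = 8388608
Usable = total - 2 (network and broadcast)
Usable hosts: 8388606


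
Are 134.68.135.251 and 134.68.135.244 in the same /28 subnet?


Mask: 255.255.255.240
134.68.135.251 AND mask = 134.68.135.240
134.68.135.244 AND mask = 134.68.135.240
Yes, same subnet (134.68.135.240)


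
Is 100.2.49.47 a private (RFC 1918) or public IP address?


RFC 1918 private ranges:
  10.0.0.0/8 (10.0.0.0 - 10.255.255.255)
  172.16.0.0/12 (172.16.0.0 - 172.31.255.255)
  192.168.0.0/16 (192.168.0.0 - 192.168.255.255)
Public (not in any RFC 1918 range)


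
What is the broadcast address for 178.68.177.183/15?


Network: 178.68.0.0/15
Host bits = 17
Set all host bits to 1:
Broadcast: 178.69.255.255


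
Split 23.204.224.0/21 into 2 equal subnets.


New prefix = 21 + 1 = 22
Each subnet has 1024 addresses
  23.204.224.0/22
  23.204.228.0/22
Subnets: 23.204.224.0/22, 23.204.228.0/22


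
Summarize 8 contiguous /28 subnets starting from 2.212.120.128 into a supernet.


Original prefix: /28
Number of subnets: 8 = 2^3
New prefix = 28 - 3 = 25
Supernet: 2.212.120.128/25


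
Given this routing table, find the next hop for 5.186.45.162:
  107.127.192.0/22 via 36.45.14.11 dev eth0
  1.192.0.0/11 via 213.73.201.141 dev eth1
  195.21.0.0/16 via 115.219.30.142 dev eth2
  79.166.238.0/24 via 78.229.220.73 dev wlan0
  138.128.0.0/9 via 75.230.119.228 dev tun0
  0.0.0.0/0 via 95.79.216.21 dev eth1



Longest prefix match for 5.186.45.162:
  /22 107.127.192.0: no
  /11 1.192.0.0: no
  /16 195.21.0.0: no
  /24 79.166.238.0: no
  /9 138.128.0.0: no
  /0 0.0.0.0: MATCH
Selected: next-hop 95.79.216.21 via eth1 (matched /0)


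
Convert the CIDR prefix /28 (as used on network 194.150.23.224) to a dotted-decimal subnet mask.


/28 means 28 network bits, 4 host bits
Binary: 11111111111111111111111111110000
Mask: 255.255.255.240


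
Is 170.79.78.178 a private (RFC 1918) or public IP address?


RFC 1918 private ranges:
  10.0.0.0/8 (10.0.0.0 - 10.255.255.255)
  172.16.0.0/12 (172.16.0.0 - 172.31.255.255)
  192.168.0.0/16 (192.168.0.0 - 192.168.255.255)
Public (not in any RFC 1918 range)


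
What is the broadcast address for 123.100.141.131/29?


Network: 123.100.141.128/29
Host bits = 3
Set all host bits to 1:
Broadcast: 123.100.141.135


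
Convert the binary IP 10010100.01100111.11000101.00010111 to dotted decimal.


10010100 = 148
01100111 = 103
11000101 = 197
00010111 = 23
IP: 148.103.197.23


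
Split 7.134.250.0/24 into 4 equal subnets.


New prefix = 24 + 2 = 26
Each subnet has 64 addresses
  7.134.250.0/26
  7.134.250.64/26
  7.134.250.128/26
  7.134.250.192/26
Subnets: 7.134.250.0/26, 7.134.250.64/26, 7.134.250.128/26, 7.134.250.192/26


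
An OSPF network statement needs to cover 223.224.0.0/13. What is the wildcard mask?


Subnet mask: 255.248.0.0
Wildcard = 255.255.255.255 - subnet mask
255 - 255 = 0
255 - 248 = 7
255 - 0 = 255
255 - 0 = 255
Wildcard: 0.7.255.255


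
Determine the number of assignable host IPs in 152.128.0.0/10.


Host bits = 32 - 10 = 22
Total addresses = 2^22 = 4194304
Usable = total - 2 (network and broadcast)
Usable hosts: 4194302


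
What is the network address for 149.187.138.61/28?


IP:   10010101.10111011.10001010.00111101
Mask: 11111111.11111111.11111111.11110000
AND operation:
Net:  10010101.10111011.10001010.00110000
Network: 149.187.138.48/28


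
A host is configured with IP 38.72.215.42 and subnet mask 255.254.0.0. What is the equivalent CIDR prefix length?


Binary: 11111111.11111110.00000000.00000000
Count leading 1s
Prefix: /15


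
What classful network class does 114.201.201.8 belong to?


First octet: 114
Binary: 01110010
0xxxxxxx -> Class A (1-126)
Class A, default mask 255.0.0.0 (/8)


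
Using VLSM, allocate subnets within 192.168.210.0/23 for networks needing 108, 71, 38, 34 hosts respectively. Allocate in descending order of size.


108 hosts -> /25 (126 usable): 192.168.210.0/25
71 hosts -> /25 (126 usable): 192.168.210.128/25
38 hosts -> /26 (62 usable): 192.168.211.0/26
34 hosts -> /26 (62 usable): 192.168.211.64/26
Allocation: 192.168.210.0/25 (108 hosts, 126 usable); 192.168.210.128/25 (71 hosts, 126 usable); 192.168.211.0/26 (38 hosts, 62 usable); 192.168.211.64/26 (34 hosts, 62 usable)


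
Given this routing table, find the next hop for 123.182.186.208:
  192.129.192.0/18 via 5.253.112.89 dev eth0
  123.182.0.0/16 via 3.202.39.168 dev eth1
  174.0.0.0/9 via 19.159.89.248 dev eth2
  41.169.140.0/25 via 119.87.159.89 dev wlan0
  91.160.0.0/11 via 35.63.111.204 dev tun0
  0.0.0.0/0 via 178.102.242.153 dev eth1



Longest prefix match for 123.182.186.208:
  /18 192.129.192.0: no
  /16 123.182.0.0: MATCH
  /9 174.0.0.0: no
  /25 41.169.140.0: no
  /11 91.160.0.0: no
  /0 0.0.0.0: MATCH
Selected: next-hop 3.202.39.168 via eth1 (matched /16)


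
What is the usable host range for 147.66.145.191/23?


Network: 147.66.144.0
Broadcast: 147.66.145.255
First usable = network + 1
Last usable = broadcast - 1
Range: 147.66.144.1 to 147.66.145.254


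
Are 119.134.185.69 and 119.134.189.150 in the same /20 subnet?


Mask: 255.255.240.0
119.134.185.69 AND mask = 119.134.176.0
119.134.189.150 AND mask = 119.134.176.0
Yes, same subnet (119.134.176.0)


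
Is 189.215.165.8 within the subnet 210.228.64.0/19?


Subnet network: 210.228.64.0
Test IP AND mask: 189.215.160.0
No, 189.215.165.8 is not in 210.228.64.0/19


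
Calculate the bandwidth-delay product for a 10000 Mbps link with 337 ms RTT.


BDP = bandwidth * RTT
= 10000 Mbps * 337 ms
= 10000 * 1e6 * 337 / 1000 bits
= 3370000000 bits
= 421250000 bytes
= 411376.9531 KB
BDP = 3370000000 bits (421250000 bytes)


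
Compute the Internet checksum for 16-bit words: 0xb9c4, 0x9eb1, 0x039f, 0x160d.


Sum all words (with carry folding):
+ 0xb9c4 = 0xb9c4
+ 0x9eb1 = 0x5876
+ 0x039f = 0x5c15
+ 0x160d = 0x7222
One's complement: ~0x7222
Checksum = 0x8ddd


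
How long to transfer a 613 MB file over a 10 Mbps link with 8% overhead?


Effective throughput = 10 * (1 - 8/100) = 9.2 Mbps
File size in Mb = 613 * 8 = 4904 Mb
Time = 4904 / 9.2
Time = 533.0435 seconds


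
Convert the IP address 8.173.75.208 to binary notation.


8 = 00001000
173 = 10101101
75 = 01001011
208 = 11010000
Binary: 00001000.10101101.01001011.11010000


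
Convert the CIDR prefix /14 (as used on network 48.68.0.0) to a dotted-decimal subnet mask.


/14 means 14 network bits, 18 host bits
Binary: 11111111111111000000000000000000
Mask: 255.252.0.0


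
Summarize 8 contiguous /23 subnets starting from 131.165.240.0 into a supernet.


Original prefix: /23
Number of subnets: 8 = 2^3
New prefix = 23 - 3 = 20
Supernet: 131.165.240.0/20


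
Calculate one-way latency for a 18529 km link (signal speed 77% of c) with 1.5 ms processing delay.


Speed = 0.77 * 3e5 km/s = 231000 km/s
Propagation delay = 18529 / 231000 = 0.0802 s = 80.2121 ms
Processing delay = 1.5 ms
Total one-way latency = 81.7121 ms


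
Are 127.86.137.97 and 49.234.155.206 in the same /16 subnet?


Mask: 255.255.0.0
127.86.137.97 AND mask = 127.86.0.0
49.234.155.206 AND mask = 49.234.0.0
No, different subnets (127.86.0.0 vs 49.234.0.0)


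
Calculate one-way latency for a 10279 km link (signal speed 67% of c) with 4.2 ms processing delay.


Speed = 0.67 * 3e5 km/s = 201000 km/s
Propagation delay = 10279 / 201000 = 0.0511 s = 51.1393 ms
Processing delay = 4.2 ms
Total one-way latency = 55.3393 ms


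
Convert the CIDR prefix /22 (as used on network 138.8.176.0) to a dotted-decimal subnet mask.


/22 means 22 network bits, 10 host bits
Binary: 11111111111111111111110000000000
Mask: 255.255.252.0


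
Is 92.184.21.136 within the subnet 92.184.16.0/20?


Subnet network: 92.184.16.0
Test IP AND mask: 92.184.16.0
Yes, 92.184.21.136 is in 92.184.16.0/20


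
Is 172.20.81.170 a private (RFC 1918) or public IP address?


RFC 1918 private ranges:
  10.0.0.0/8 (10.0.0.0 - 10.255.255.255)
  172.16.0.0/12 (172.16.0.0 - 172.31.255.255)
  192.168.0.0/16 (192.168.0.0 - 192.168.255.255)
Private (in 172.16.0.0/12)


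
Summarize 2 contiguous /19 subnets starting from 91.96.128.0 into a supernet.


Original prefix: /19
Number of subnets: 2 = 2^1
New prefix = 19 - 1 = 18
Supernet: 91.96.128.0/18


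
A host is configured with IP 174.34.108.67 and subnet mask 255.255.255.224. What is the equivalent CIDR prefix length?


Binary: 11111111.11111111.11111111.11100000
Count leading 1s
Prefix: /27


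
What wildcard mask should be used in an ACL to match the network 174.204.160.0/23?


Subnet mask: 255.255.254.0
Wildcard = 255.255.255.255 - subnet mask
255 - 255 = 0
255 - 255 = 0
255 - 254 = 1
255 - 0 = 255
Wildcard: 0.0.1.255


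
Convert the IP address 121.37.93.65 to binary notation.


121 = 01111001
37 = 00100101
93 = 01011101
65 = 01000001
Binary: 01111001.00100101.01011101.01000001


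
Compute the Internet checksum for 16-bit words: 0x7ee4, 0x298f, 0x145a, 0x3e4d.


Sum all words (with carry folding):
+ 0x7ee4 = 0x7ee4
+ 0x298f = 0xa873
+ 0x145a = 0xbccd
+ 0x3e4d = 0xfb1a
One's complement: ~0xfb1a
Checksum = 0x04e5


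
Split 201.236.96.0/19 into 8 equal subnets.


New prefix = 19 + 3 = 22
Each subnet has 1024 addresses
  201.236.96.0/22
  201.236.100.0/22
  201.236.104.0/22
  201.236.108.0/22
  201.236.112.0/22
  201.236.116.0/22
  201.236.120.0/22
  201.236.124.0/22
Subnets: 201.236.96.0/22, 201.236.100.0/22, 201.236.104.0/22, 201.236.108.0/22, 201.236.112.0/22, 201.236.116.0/22, 201.236.120.0/22, 201.236.124.0/22


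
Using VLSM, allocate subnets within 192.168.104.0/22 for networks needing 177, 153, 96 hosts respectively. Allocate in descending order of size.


177 hosts -> /24 (254 usable): 192.168.104.0/24
153 hosts -> /24 (254 usable): 192.168.105.0/24
96 hosts -> /25 (126 usable): 192.168.106.0/25
Allocation: 192.168.104.0/24 (177 hosts, 254 usable); 192.168.105.0/24 (153 hosts, 254 usable); 192.168.106.0/25 (96 hosts, 126 usable)


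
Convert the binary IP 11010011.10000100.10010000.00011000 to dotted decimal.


11010011 = 211
10000100 = 132
10010000 = 144
00011000 = 24
IP: 211.132.144.24


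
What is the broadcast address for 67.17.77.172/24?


Network: 67.17.77.0/24
Host bits = 8
Set all host bits to 1:
Broadcast: 67.17.77.255


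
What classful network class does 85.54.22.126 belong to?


First octet: 85
Binary: 01010101
0xxxxxxx -> Class A (1-126)
Class A, default mask 255.0.0.0 (/8)


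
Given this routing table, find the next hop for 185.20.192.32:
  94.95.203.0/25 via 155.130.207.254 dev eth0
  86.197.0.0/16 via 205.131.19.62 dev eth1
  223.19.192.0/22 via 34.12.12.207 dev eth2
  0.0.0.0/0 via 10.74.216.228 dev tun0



Longest prefix match for 185.20.192.32:
  /25 94.95.203.0: no
  /16 86.197.0.0: no
  /22 223.19.192.0: no
  /0 0.0.0.0: MATCH
Selected: next-hop 10.74.216.228 via tun0 (matched /0)


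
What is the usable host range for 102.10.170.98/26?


Network: 102.10.170.64
Broadcast: 102.10.170.127
First usable = network + 1
Last usable = broadcast - 1
Range: 102.10.170.65 to 102.10.170.126


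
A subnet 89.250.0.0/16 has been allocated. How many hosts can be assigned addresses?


Host bits = 32 - 16 = 16
Total addresses = 2^16 = 65536
Usable = total - 2 (network and broadcast)
Usable hosts: 65534


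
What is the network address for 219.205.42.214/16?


IP:   11011011.11001101.00101010.11010110
Mask: 11111111.11111111.00000000.00000000
AND operation:
Net:  11011011.11001101.00000000.00000000
Network: 219.205.0.0/16


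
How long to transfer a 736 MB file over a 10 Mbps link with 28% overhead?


Effective throughput = 10 * (1 - 28/100) = 7.2 Mbps
File size in Mb = 736 * 8 = 5888 Mb
Time = 5888 / 7.2
Time = 817.7778 seconds


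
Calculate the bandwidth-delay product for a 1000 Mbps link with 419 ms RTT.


BDP = bandwidth * RTT
= 1000 Mbps * 419 ms
= 1000 * 1e6 * 419 / 1000 bits
= 419000000 bits
= 52375000 bytes
= 51147.4609 KB
BDP = 419000000 bits (52375000 bytes)


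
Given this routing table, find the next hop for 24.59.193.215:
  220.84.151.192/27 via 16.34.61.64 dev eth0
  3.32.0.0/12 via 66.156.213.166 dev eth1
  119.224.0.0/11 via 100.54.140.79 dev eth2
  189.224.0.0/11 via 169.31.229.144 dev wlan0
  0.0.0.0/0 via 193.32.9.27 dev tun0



Longest prefix match for 24.59.193.215:
  /27 220.84.151.192: no
  /12 3.32.0.0: no
  /11 119.224.0.0: no
  /11 189.224.0.0: no
  /0 0.0.0.0: MATCH
Selected: next-hop 193.32.9.27 via tun0 (matched /0)


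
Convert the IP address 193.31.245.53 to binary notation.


193 = 11000001
31 = 00011111
245 = 11110101
53 = 00110101
Binary: 11000001.00011111.11110101.00110101


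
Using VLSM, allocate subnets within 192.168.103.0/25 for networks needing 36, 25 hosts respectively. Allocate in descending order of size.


36 hosts -> /26 (62 usable): 192.168.103.0/26
25 hosts -> /27 (30 usable): 192.168.103.64/27
Allocation: 192.168.103.0/26 (36 hosts, 62 usable); 192.168.103.64/27 (25 hosts, 30 usable)


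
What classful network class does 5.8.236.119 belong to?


First octet: 5
Binary: 00000101
0xxxxxxx -> Class A (1-126)
Class A, default mask 255.0.0.0 (/8)


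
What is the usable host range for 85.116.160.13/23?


Network: 85.116.160.0
Broadcast: 85.116.161.255
First usable = network + 1
Last usable = broadcast - 1
Range: 85.116.160.1 to 85.116.161.254


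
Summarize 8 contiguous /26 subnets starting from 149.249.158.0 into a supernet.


Original prefix: /26
Number of subnets: 8 = 2^3
New prefix = 26 - 3 = 23
Supernet: 149.249.158.0/23


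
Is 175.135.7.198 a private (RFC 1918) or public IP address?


RFC 1918 private ranges:
  10.0.0.0/8 (10.0.0.0 - 10.255.255.255)
  172.16.0.0/12 (172.16.0.0 - 172.31.255.255)
  192.168.0.0/16 (192.168.0.0 - 192.168.255.255)
Public (not in any RFC 1918 range)


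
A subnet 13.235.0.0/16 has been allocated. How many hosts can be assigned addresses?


Host bits = 32 - 16 = 16
Total addresses = 2^16 = 65536
Usable = total - 2 (network and broadcast)
Usable hosts: 65534


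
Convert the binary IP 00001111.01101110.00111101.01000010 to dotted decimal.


00001111 = 15
01101110 = 110
00111101 = 61
01000010 = 66
IP: 15.110.61.66


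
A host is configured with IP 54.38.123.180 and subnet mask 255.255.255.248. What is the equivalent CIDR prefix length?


Binary: 11111111.11111111.11111111.11111000
Count leading 1s
Prefix: /29


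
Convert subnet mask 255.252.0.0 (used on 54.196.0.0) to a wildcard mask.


Subnet mask: 255.252.0.0
Wildcard = 255.255.255.255 - subnet mask
255 - 255 = 0
255 - 252 = 3
255 - 0 = 255
255 - 0 = 255
Wildcard: 0.3.255.255


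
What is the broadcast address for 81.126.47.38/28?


Network: 81.126.47.32/28
Host bits = 4
Set all host bits to 1:
Broadcast: 81.126.47.47


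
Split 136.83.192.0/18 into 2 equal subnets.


New prefix = 18 + 1 = 19
Each subnet has 8192 addresses
  136.83.192.0/19
  136.83.224.0/19
Subnets: 136.83.192.0/19, 136.83.224.0/19


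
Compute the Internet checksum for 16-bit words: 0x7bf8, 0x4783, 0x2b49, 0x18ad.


Sum all words (with carry folding):
+ 0x7bf8 = 0x7bf8
+ 0x4783 = 0xc37b
+ 0x2b49 = 0xeec4
+ 0x18ad = 0x0772
One's complement: ~0x0772
Checksum = 0xf88d


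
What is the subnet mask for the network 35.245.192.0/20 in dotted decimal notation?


/20 means 20 network bits, 12 host bits
Binary: 11111111111111111111000000000000
Mask: 255.255.240.0


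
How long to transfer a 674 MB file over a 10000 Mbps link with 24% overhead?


Effective throughput = 10000 * (1 - 24/100) = 7600 Mbps
File size in Mb = 674 * 8 = 5392 Mb
Time = 5392 / 7600
Time = 0.7095 seconds


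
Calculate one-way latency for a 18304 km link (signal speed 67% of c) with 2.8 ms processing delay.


Speed = 0.67 * 3e5 km/s = 201000 km/s
Propagation delay = 18304 / 201000 = 0.0911 s = 91.0647 ms
Processing delay = 2.8 ms
Total one-way latency = 93.8647 ms


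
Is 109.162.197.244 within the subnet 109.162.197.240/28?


Subnet network: 109.162.197.240
Test IP AND mask: 109.162.197.240
Yes, 109.162.197.244 is in 109.162.197.240/28


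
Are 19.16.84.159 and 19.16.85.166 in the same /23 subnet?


Mask: 255.255.254.0
19.16.84.159 AND mask = 19.16.84.0
19.16.85.166 AND mask = 19.16.84.0
Yes, same subnet (19.16.84.0)


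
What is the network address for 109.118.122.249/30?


IP:   01101101.01110110.01111010.11111001
Mask: 11111111.11111111.11111111.11111100
AND operation:
Net:  01101101.01110110.01111010.11111000
Network: 109.118.122.248/30


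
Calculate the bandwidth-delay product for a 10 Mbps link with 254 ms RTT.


BDP = bandwidth * RTT
= 10 Mbps * 254 ms
= 10 * 1e6 * 254 / 1000 bits
= 2540000 bits
= 317500 bytes
= 310.0586 KB
BDP = 2540000 bits (317500 bytes)


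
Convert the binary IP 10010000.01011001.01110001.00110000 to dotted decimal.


10010000 = 144
01011001 = 89
01110001 = 113
00110000 = 48
IP: 144.89.113.48


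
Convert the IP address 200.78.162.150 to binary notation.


200 = 11001000
78 = 01001110
162 = 10100010
150 = 10010110
Binary: 11001000.01001110.10100010.10010110


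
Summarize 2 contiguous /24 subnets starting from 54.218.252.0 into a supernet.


Original prefix: /24
Number of subnets: 2 = 2^1
New prefix = 24 - 1 = 23
Supernet: 54.218.252.0/23


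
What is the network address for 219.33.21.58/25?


IP:   11011011.00100001.00010101.00111010
Mask: 11111111.11111111.11111111.10000000
AND operation:
Net:  11011011.00100001.00010101.00000000
Network: 219.33.21.0/25


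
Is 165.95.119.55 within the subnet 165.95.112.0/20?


Subnet network: 165.95.112.0
Test IP AND mask: 165.95.112.0
Yes, 165.95.119.55 is in 165.95.112.0/20


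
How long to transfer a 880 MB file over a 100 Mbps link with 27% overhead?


Effective throughput = 100 * (1 - 27/100) = 73 Mbps
File size in Mb = 880 * 8 = 7040 Mb
Time = 7040 / 73
Time = 96.4384 seconds


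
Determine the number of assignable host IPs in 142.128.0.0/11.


Host bits = 32 - 11 = 21
Total addresses = 2^21 = 2097152
Usable = total - 2 (network and broadcast)
Usable hosts: 2097150


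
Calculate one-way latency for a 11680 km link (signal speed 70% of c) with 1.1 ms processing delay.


Speed = 0.7 * 3e5 km/s = 210000 km/s
Propagation delay = 11680 / 210000 = 0.0556 s = 55.619 ms
Processing delay = 1.1 ms
Total one-way latency = 56.719 ms


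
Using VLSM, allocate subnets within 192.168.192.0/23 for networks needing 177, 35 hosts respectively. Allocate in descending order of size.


177 hosts -> /24 (254 usable): 192.168.192.0/24
35 hosts -> /26 (62 usable): 192.168.193.0/26
Allocation: 192.168.192.0/24 (177 hosts, 254 usable); 192.168.193.0/26 (35 hosts, 62 usable)


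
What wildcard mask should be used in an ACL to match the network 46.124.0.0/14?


Subnet mask: 255.252.0.0
Wildcard = 255.255.255.255 - subnet mask
255 - 255 = 0
255 - 252 = 3
255 - 0 = 255
255 - 0 = 255
Wildcard: 0.3.255.255


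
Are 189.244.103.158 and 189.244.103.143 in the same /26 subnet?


Mask: 255.255.255.192
189.244.103.158 AND mask = 189.244.103.128
189.244.103.143 AND mask = 189.244.103.128
Yes, same subnet (189.244.103.128)


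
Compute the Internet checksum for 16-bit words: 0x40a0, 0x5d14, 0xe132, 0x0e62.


Sum all words (with carry folding):
+ 0x40a0 = 0x40a0
+ 0x5d14 = 0x9db4
+ 0xe132 = 0x7ee7
+ 0x0e62 = 0x8d49
One's complement: ~0x8d49
Checksum = 0x72b6


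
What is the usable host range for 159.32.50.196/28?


Network: 159.32.50.192
Broadcast: 159.32.50.207
First usable = network + 1
Last usable = broadcast - 1
Range: 159.32.50.193 to 159.32.50.206


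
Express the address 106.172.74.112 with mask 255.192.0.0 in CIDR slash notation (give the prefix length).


Binary: 11111111.11000000.00000000.00000000
Count leading 1s
Prefix: /10


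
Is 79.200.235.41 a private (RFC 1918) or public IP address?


RFC 1918 private ranges:
  10.0.0.0/8 (10.0.0.0 - 10.255.255.255)
  172.16.0.0/12 (172.16.0.0 - 172.31.255.255)
  192.168.0.0/16 (192.168.0.0 - 192.168.255.255)
Public (not in any RFC 1918 range)


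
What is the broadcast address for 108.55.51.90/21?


Network: 108.55.48.0/21
Host bits = 11
Set all host bits to 1:
Broadcast: 108.55.55.255


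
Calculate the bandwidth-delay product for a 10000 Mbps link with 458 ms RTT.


BDP = bandwidth * RTT
= 10000 Mbps * 458 ms
= 10000 * 1e6 * 458 / 1000 bits
= 4580000000 bits
= 572500000 bytes
= 559082.0312 KB
BDP = 4580000000 bits (572500000 bytes)


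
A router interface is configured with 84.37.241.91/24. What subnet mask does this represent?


/24 means 24 network bits, 8 host bits
Binary: 11111111111111111111111100000000
Mask: 255.255.255.0


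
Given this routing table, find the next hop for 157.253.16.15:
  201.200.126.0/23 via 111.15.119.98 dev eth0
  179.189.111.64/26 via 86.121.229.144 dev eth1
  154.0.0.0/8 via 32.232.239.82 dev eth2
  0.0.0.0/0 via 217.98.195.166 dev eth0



Longest prefix match for 157.253.16.15:
  /23 201.200.126.0: no
  /26 179.189.111.64: no
  /8 154.0.0.0: no
  /0 0.0.0.0: MATCH
Selected: next-hop 217.98.195.166 via eth0 (matched /0)


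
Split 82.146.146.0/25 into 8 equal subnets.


New prefix = 25 + 3 = 28
Each subnet has 16 addresses
  82.146.146.0/28
  82.146.146.16/28
  82.146.146.32/28
  82.146.146.48/28
  82.146.146.64/28
  82.146.146.80/28
  82.146.146.96/28
  82.146.146.112/28
Subnets: 82.146.146.0/28, 82.146.146.16/28, 82.146.146.32/28, 82.146.146.48/28, 82.146.146.64/28, 82.146.146.80/28, 82.146.146.96/28, 82.146.146.112/28


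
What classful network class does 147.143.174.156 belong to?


First octet: 147
Binary: 10010011
10xxxxxx -> Class B (128-191)
Class B, default mask 255.255.0.0 (/16)


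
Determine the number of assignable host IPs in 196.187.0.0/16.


Host bits = 32 - 16 = 16
Total addresses = 2^16 = 65536
Usable = total - 2 (network and broadcast)
Usable hosts: 65534


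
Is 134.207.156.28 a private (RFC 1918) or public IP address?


RFC 1918 private ranges:
  10.0.0.0/8 (10.0.0.0 - 10.255.255.255)
  172.16.0.0/12 (172.16.0.0 - 172.31.255.255)
  192.168.0.0/16 (192.168.0.0 - 192.168.255.255)
Public (not in any RFC 1918 range)


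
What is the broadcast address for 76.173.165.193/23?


Network: 76.173.164.0/23
Host bits = 9
Set all host bits to 1:
Broadcast: 76.173.165.255


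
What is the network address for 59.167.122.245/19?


IP:   00111011.10100111.01111010.11110101
Mask: 11111111.11111111.11100000.00000000
AND operation:
Net:  00111011.10100111.01100000.00000000
Network: 59.167.96.0/19


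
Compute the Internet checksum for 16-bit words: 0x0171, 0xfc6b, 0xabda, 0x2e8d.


Sum all words (with carry folding):
+ 0x0171 = 0x0171
+ 0xfc6b = 0xfddc
+ 0xabda = 0xa9b7
+ 0x2e8d = 0xd844
One's complement: ~0xd844
Checksum = 0x27bb


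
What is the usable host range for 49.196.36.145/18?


Network: 49.196.0.0
Broadcast: 49.196.63.255
First usable = network + 1
Last usable = broadcast - 1
Range: 49.196.0.1 to 49.196.63.254


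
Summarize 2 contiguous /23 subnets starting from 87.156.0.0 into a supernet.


Original prefix: /23
Number of subnets: 2 = 2^1
New prefix = 23 - 1 = 22
Supernet: 87.156.0.0/22


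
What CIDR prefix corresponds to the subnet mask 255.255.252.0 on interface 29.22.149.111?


Binary: 11111111.11111111.11111100.00000000
Count leading 1s
Prefix: /22


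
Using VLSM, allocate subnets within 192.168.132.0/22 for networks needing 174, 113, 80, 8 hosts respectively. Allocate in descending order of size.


174 hosts -> /24 (254 usable): 192.168.132.0/24
113 hosts -> /25 (126 usable): 192.168.133.0/25
80 hosts -> /25 (126 usable): 192.168.133.128/25
8 hosts -> /28 (14 usable): 192.168.134.0/28
Allocation: 192.168.132.0/24 (174 hosts, 254 usable); 192.168.133.0/25 (113 hosts, 126 usable); 192.168.133.128/25 (80 hosts, 126 usable); 192.168.134.0/28 (8 hosts, 14 usable)


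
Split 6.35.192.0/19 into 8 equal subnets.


New prefix = 19 + 3 = 22
Each subnet has 1024 addresses
  6.35.192.0/22
  6.35.196.0/22
  6.35.200.0/22
  6.35.204.0/22
  6.35.208.0/22
  6.35.212.0/22
  6.35.216.0/22
  6.35.220.0/22
Subnets: 6.35.192.0/22, 6.35.196.0/22, 6.35.200.0/22, 6.35.204.0/22, 6.35.208.0/22, 6.35.212.0/22, 6.35.216.0/22, 6.35.220.0/22


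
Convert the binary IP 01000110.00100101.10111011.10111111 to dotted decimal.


01000110 = 70
00100101 = 37
10111011 = 187
10111111 = 191
IP: 70.37.187.191


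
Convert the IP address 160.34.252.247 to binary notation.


160 = 10100000
34 = 00100010
252 = 11111100
247 = 11110111
Binary: 10100000.00100010.11111100.11110111


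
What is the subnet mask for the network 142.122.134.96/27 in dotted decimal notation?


/27 means 27 network bits, 5 host bits
Binary: 11111111111111111111111111100000
Mask: 255.255.255.224


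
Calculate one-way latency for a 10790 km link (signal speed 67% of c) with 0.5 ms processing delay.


Speed = 0.67 * 3e5 km/s = 201000 km/s
Propagation delay = 10790 / 201000 = 0.0537 s = 53.6816 ms
Processing delay = 0.5 ms
Total one-way latency = 54.1816 ms


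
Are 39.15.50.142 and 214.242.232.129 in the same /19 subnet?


Mask: 255.255.224.0
39.15.50.142 AND mask = 39.15.32.0
214.242.232.129 AND mask = 214.242.224.0
No, different subnets (39.15.32.0 vs 214.242.224.0)


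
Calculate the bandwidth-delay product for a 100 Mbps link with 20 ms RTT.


BDP = bandwidth * RTT
= 100 Mbps * 20 ms
= 100 * 1e6 * 20 / 1000 bits
= 2000000 bits
= 250000 bytes
= 244.1406 KB
BDP = 2000000 bits (250000 bytes)


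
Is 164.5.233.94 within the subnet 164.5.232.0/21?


Subnet network: 164.5.232.0
Test IP AND mask: 164.5.232.0
Yes, 164.5.233.94 is in 164.5.232.0/21


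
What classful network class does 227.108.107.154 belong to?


First octet: 227
Binary: 11100011
1110xxxx -> Class D (224-239)
Class D (multicast), default mask N/A


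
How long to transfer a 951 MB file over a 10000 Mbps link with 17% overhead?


Effective throughput = 10000 * (1 - 17/100) = 8300 Mbps
File size in Mb = 951 * 8 = 7608 Mb
Time = 7608 / 8300
Time = 0.9166 seconds


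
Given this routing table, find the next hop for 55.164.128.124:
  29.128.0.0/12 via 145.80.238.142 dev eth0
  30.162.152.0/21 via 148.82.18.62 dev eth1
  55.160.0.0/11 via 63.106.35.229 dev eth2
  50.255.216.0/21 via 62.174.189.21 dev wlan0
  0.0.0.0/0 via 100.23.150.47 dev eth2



Longest prefix match for 55.164.128.124:
  /12 29.128.0.0: no
  /21 30.162.152.0: no
  /11 55.160.0.0: MATCH
  /21 50.255.216.0: no
  /0 0.0.0.0: MATCH
Selected: next-hop 63.106.35.229 via eth2 (matched /11)


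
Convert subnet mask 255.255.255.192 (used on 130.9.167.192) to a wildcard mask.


Subnet mask: 255.255.255.192
Wildcard = 255.255.255.255 - subnet mask
255 - 255 = 0
255 - 255 = 0
255 - 255 = 0
255 - 192 = 63
Wildcard: 0.0.0.63


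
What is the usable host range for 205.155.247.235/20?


Network: 205.155.240.0
Broadcast: 205.155.255.255
First usable = network + 1
Last usable = broadcast - 1
Range: 205.155.240.1 to 205.155.255.254


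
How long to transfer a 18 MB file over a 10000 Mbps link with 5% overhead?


Effective throughput = 10000 * (1 - 5/100) = 9500 Mbps
File size in Mb = 18 * 8 = 144 Mb
Time = 144 / 9500
Time = 0.0152 seconds


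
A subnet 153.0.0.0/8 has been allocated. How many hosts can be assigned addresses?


Host bits = 32 - 8 = 24
Total addresses = 2^24 = 16777216
Usable = total - 2 (network and broadcast)
Usable hosts: 16777214


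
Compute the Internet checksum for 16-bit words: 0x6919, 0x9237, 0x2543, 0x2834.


Sum all words (with carry folding):
+ 0x6919 = 0x6919
+ 0x9237 = 0xfb50
+ 0x2543 = 0x2094
+ 0x2834 = 0x48c8
One's complement: ~0x48c8
Checksum = 0xb737


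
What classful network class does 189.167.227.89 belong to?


First octet: 189
Binary: 10111101
10xxxxxx -> Class B (128-191)
Class B, default mask 255.255.0.0 (/16)


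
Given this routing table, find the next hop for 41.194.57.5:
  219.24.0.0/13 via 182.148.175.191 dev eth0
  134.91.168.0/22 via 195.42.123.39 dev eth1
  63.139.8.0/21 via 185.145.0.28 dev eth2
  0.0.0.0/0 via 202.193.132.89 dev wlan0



Longest prefix match for 41.194.57.5:
  /13 219.24.0.0: no
  /22 134.91.168.0: no
  /21 63.139.8.0: no
  /0 0.0.0.0: MATCH
Selected: next-hop 202.193.132.89 via wlan0 (matched /0)


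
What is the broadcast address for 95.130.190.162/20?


Network: 95.130.176.0/20
Host bits = 12
Set all host bits to 1:
Broadcast: 95.130.191.255


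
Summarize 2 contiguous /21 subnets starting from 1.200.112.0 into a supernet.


Original prefix: /21
Number of subnets: 2 = 2^1
New prefix = 21 - 1 = 20
Supernet: 1.200.112.0/20


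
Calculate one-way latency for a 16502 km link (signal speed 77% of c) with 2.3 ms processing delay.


Speed = 0.77 * 3e5 km/s = 231000 km/s
Propagation delay = 16502 / 231000 = 0.0714 s = 71.4372 ms
Processing delay = 2.3 ms
Total one-way latency = 73.7372 ms


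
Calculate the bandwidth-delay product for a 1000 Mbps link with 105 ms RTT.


BDP = bandwidth * RTT
= 1000 Mbps * 105 ms
= 1000 * 1e6 * 105 / 1000 bits
= 105000000 bits
= 13125000 bytes
= 12817.3828 KB
BDP = 105000000 bits (13125000 bytes)


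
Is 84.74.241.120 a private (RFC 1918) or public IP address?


RFC 1918 private ranges:
  10.0.0.0/8 (10.0.0.0 - 10.255.255.255)
  172.16.0.0/12 (172.16.0.0 - 172.31.255.255)
  192.168.0.0/16 (192.168.0.0 - 192.168.255.255)
Public (not in any RFC 1918 range)


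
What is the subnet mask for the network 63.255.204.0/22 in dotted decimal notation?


/22 means 22 network bits, 10 host bits
Binary: 11111111111111111111110000000000
Mask: 255.255.252.0


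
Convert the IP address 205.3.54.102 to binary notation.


205 = 11001101
3 = 00000011
54 = 00110110
102 = 01100110
Binary: 11001101.00000011.00110110.01100110


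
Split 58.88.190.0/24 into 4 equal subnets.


New prefix = 24 + 2 = 26
Each subnet has 64 addresses
  58.88.190.0/26
  58.88.190.64/26
  58.88.190.128/26
  58.88.190.192/26
Subnets: 58.88.190.0/26, 58.88.190.64/26, 58.88.190.128/26, 58.88.190.192/26


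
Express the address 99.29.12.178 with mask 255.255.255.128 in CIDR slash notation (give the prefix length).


Binary: 11111111.11111111.11111111.10000000
Count leading 1s
Prefix: /25


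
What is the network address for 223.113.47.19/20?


IP:   11011111.01110001.00101111.00010011
Mask: 11111111.11111111.11110000.00000000
AND operation:
Net:  11011111.01110001.00100000.00000000
Network: 223.113.32.0/20


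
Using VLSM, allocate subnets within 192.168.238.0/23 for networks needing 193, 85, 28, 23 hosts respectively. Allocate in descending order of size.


193 hosts -> /24 (254 usable): 192.168.238.0/24
85 hosts -> /25 (126 usable): 192.168.239.0/25
28 hosts -> /27 (30 usable): 192.168.239.128/27
23 hosts -> /27 (30 usable): 192.168.239.160/27
Allocation: 192.168.238.0/24 (193 hosts, 254 usable); 192.168.239.0/25 (85 hosts, 126 usable); 192.168.239.128/27 (28 hosts, 30 usable); 192.168.239.160/27 (23 hosts, 30 usable)


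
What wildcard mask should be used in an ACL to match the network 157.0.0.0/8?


Subnet mask: 255.0.0.0
Wildcard = 255.255.255.255 - subnet mask
255 - 255 = 0
255 - 0 = 255
255 - 0 = 255
255 - 0 = 255
Wildcard: 0.255.255.255


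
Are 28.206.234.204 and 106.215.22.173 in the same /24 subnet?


Mask: 255.255.255.0
28.206.234.204 AND mask = 28.206.234.0
106.215.22.173 AND mask = 106.215.22.0
No, different subnets (28.206.234.0 vs 106.215.22.0)


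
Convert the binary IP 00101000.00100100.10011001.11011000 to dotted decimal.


00101000 = 40
00100100 = 36
10011001 = 153
11011000 = 216
IP: 40.36.153.216


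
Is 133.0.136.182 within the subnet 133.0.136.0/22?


Subnet network: 133.0.136.0
Test IP AND mask: 133.0.136.0
Yes, 133.0.136.182 is in 133.0.136.0/22


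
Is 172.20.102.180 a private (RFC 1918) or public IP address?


RFC 1918 private ranges:
  10.0.0.0/8 (10.0.0.0 - 10.255.255.255)
  172.16.0.0/12 (172.16.0.0 - 172.31.255.255)
  192.168.0.0/16 (192.168.0.0 - 192.168.255.255)
Private (in 172.16.0.0/12)


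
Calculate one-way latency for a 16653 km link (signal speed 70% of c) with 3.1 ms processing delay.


Speed = 0.7 * 3e5 km/s = 210000 km/s
Propagation delay = 16653 / 210000 = 0.0793 s = 79.3 ms
Processing delay = 3.1 ms
Total one-way latency = 82.4 ms


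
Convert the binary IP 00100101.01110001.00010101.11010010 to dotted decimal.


00100101 = 37
01110001 = 113
00010101 = 21
11010010 = 210
IP: 37.113.21.210


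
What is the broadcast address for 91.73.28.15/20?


Network: 91.73.16.0/20
Host bits = 12
Set all host bits to 1:
Broadcast: 91.73.31.255


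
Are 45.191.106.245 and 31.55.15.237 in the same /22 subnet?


Mask: 255.255.252.0
45.191.106.245 AND mask = 45.191.104.0
31.55.15.237 AND mask = 31.55.12.0
No, different subnets (45.191.104.0 vs 31.55.12.0)


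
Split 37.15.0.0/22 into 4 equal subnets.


New prefix = 22 + 2 = 24
Each subnet has 256 addresses
  37.15.0.0/24
  37.15.1.0/24
  37.15.2.0/24
  37.15.3.0/24
Subnets: 37.15.0.0/24, 37.15.1.0/24, 37.15.2.0/24, 37.15.3.0/24


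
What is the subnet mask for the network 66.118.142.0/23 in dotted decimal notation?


/23 means 23 network bits, 9 host bits
Binary: 11111111111111111111111000000000
Mask: 255.255.254.0


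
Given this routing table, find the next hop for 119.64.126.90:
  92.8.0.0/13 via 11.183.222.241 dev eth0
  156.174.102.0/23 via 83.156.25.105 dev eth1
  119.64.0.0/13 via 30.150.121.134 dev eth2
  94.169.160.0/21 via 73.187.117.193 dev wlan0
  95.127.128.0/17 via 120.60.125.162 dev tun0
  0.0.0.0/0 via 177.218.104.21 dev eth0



Longest prefix match for 119.64.126.90:
  /13 92.8.0.0: no
  /23 156.174.102.0: no
  /13 119.64.0.0: MATCH
  /21 94.169.160.0: no
  /17 95.127.128.0: no
  /0 0.0.0.0: MATCH
Selected: next-hop 30.150.121.134 via eth2 (matched /13)


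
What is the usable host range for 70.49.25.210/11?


Network: 70.32.0.0
Broadcast: 70.63.255.255
First usable = network + 1
Last usable = broadcast - 1
Range: 70.32.0.1 to 70.63.255.254


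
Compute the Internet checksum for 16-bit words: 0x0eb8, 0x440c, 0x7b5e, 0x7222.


Sum all words (with carry folding):
+ 0x0eb8 = 0x0eb8
+ 0x440c = 0x52c4
+ 0x7b5e = 0xce22
+ 0x7222 = 0x4045
One's complement: ~0x4045
Checksum = 0xbfba


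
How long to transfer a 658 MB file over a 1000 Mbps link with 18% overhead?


Effective throughput = 1000 * (1 - 18/100) = 820.0 Mbps
File size in Mb = 658 * 8 = 5264 Mb
Time = 5264 / 820.0
Time = 6.4195 seconds


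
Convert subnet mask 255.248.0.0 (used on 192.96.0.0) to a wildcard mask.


Subnet mask: 255.248.0.0
Wildcard = 255.255.255.255 - subnet mask
255 - 255 = 0
255 - 248 = 7
255 - 0 = 255
255 - 0 = 255
Wildcard: 0.7.255.255


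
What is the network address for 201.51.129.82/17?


IP:   11001001.00110011.10000001.01010010
Mask: 11111111.11111111.10000000.00000000
AND operation:
Net:  11001001.00110011.10000000.00000000
Network: 201.51.128.0/17


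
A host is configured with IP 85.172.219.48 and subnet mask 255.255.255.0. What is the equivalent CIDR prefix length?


Binary: 11111111.11111111.11111111.00000000
Count leading 1s
Prefix: /24


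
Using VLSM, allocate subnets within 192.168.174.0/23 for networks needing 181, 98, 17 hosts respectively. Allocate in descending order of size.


181 hosts -> /24 (254 usable): 192.168.174.0/24
98 hosts -> /25 (126 usable): 192.168.175.0/25
17 hosts -> /27 (30 usable): 192.168.175.128/27
Allocation: 192.168.174.0/24 (181 hosts, 254 usable); 192.168.175.0/25 (98 hosts, 126 usable); 192.168.175.128/27 (17 hosts, 30 usable)


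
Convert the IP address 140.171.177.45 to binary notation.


140 = 10001100
171 = 10101011
177 = 10110001
45 = 00101101
Binary: 10001100.10101011.10110001.00101101


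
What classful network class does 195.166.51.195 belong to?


First octet: 195
Binary: 11000011
110xxxxx -> Class C (192-223)
Class C, default mask 255.255.255.0 (/24)


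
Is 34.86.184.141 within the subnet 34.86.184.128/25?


Subnet network: 34.86.184.128
Test IP AND mask: 34.86.184.128
Yes, 34.86.184.141 is in 34.86.184.128/25


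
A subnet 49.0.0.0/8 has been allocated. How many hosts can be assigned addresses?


Host bits = 32 - 8 = 24
Total addresses = 2^24 = 16777216
Usable = total - 2 (network and broadcast)
Usable hosts: 16777214


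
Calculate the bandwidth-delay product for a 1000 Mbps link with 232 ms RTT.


BDP = bandwidth * RTT
= 1000 Mbps * 232 ms
= 1000 * 1e6 * 232 / 1000 bits
= 232000000 bits
= 29000000 bytes
= 28320.3125 KB
BDP = 232000000 bits (29000000 bytes)


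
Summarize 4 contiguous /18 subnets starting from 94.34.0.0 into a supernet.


Original prefix: /18
Number of subnets: 4 = 2^2
New prefix = 18 - 2 = 16
Supernet: 94.34.0.0/16


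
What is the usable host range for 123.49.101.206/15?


Network: 123.48.0.0
Broadcast: 123.49.255.255
First usable = network + 1
Last usable = broadcast - 1
Range: 123.48.0.1 to 123.49.255.254


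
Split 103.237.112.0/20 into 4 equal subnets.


New prefix = 20 + 2 = 22
Each subnet has 1024 addresses
  103.237.112.0/22
  103.237.116.0/22
  103.237.120.0/22
  103.237.124.0/22
Subnets: 103.237.112.0/22, 103.237.116.0/22, 103.237.120.0/22, 103.237.124.0/22


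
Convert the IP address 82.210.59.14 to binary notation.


82 = 01010010
210 = 11010010
59 = 00111011
14 = 00001110
Binary: 01010010.11010010.00111011.00001110


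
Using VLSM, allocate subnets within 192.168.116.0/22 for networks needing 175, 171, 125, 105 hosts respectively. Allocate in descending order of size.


175 hosts -> /24 (254 usable): 192.168.116.0/24
171 hosts -> /24 (254 usable): 192.168.117.0/24
125 hosts -> /25 (126 usable): 192.168.118.0/25
105 hosts -> /25 (126 usable): 192.168.118.128/25
Allocation: 192.168.116.0/24 (175 hosts, 254 usable); 192.168.117.0/24 (171 hosts, 254 usable); 192.168.118.0/25 (125 hosts, 126 usable); 192.168.118.128/25 (105 hosts, 126 usable)
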